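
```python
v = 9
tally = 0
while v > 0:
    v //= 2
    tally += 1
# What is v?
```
Trace:
  v=9
  v=9, tally=0
  v=4, tally=1
  v=2, tally=2
  v=1, tally=3
  v=0, tally=4

Final answer: 0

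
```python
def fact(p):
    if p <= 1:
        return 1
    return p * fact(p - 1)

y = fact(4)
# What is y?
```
Call trace:
fact(p=4)
  fact(p=3)
    fact(p=2)
      fact(p=1)
      -> return 1
    -> return 2
  -> return 6
-> return 24

Final answer: 24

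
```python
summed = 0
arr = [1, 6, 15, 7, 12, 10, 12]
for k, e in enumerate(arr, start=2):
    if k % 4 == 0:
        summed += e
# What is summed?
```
Trace:
  summed=0
  summed=0, k=2, e=1
  summed=0, k=3, e=6
  summed=15, k=4, e=15
  summed=15, k=5, e=7
  summed=15, k=6, e=12
  summed=15, k=7, e=10
  summed=27, k=8, e=12

Final answer: 27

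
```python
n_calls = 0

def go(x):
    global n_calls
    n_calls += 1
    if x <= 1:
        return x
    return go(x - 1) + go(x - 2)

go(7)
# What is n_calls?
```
Call trace (a repeated sub-call is expanded the first time; later identical calls just restate its return value):
go(x=7)
  go(x=6)
    go(x=5)
      go(x=4)
        go(x=3)
          go(x=2)
            go(x=1)
            -> return 1
            go(x=0)
            -> return 0
          -> return 1
          go(x=1)
          -> return 1
        -> return 2
        go(x=2) -> return 1  (same call as traced above)
      -> return 3
      go(x=3) -> return 2  (same call as traced above)
    -> return 5
    go(x=4) -> return 3  (same call as traced above)
  -> return 8
  go(x=5) -> return 5  (same call as traced above)
-> return 13

n_calls is incremented once per call, so count the calls in each subtree. Let C(x) = number of calls made by go(x).
C(0) = C(1) = 1 (base case, no recursion); C(x) = 1 + C(x - 1) + C(x - 2) otherwise.
C(2) = 1 + C(1) + C(0) = 1 + 1 + 1 = 3
C(3) = 1 + C(2) + C(1) = 1 + 3 + 1 = 5
C(4) = 1 + C(3) + C(2) = 1 + 5 + 3 = 9
C(5) = 1 + C(4) + C(3) = 1 + 9 + 5 = 15
C(6) = 1 + C(5) + C(4) = 1 + 15 + 9 = 25
C(7) = 1 + C(6) + C(5) = 1 + 25 + 15 = 41
n_calls = C(7) = 41

Final answer: 41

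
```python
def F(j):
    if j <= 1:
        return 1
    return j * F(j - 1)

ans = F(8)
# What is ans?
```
Call trace:
F(j=8)
  F(j=7)
    F(j=6)
      F(j=5)
        F(j=4)
          F(j=3)
            F(j=2)
              F(j=1)
              -> return 1
            -> return 2
          -> return 6
        -> return 24
      -> return 120
    -> return 720
  -> return 5040
-> return 40320

Final answer: 40320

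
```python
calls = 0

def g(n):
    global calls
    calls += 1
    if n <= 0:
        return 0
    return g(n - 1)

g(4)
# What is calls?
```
Call trace:
g(n=4)
  g(n=3)
    g(n=2)
      g(n=1)
        g(n=0)
        -> return 0
      -> return 0
    -> return 0
  -> return 0
-> return 0

calls is incremented once per call. g is entered once for each n = 4, 3, 2, 1, 0 (the n <= 0 call returns without recursing), i.e. 4 + 1 calls.
calls = 5

Final answer: 5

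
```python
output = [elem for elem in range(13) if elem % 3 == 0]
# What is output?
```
Trace:
  elem=0
  elem=1
  elem=2
  elem=3
  elem=4
  elem=5
  elem=6
  elem=7
  elem=8
  elem=9
  elem=10
  elem=11
  elem=12
  output=[0, 3, 6, 9, 12]

Final answer: [0, 3, 6, 9, 12]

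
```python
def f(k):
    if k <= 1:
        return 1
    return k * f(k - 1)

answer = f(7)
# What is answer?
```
Call trace:
f(k=7)
  f(k=6)
    f(k=5)
      f(k=4)
        f(k=3)
          f(k=2)
            f(k=1)
            -> return 1
          -> return 2
        -> return 6
      -> return 24
    -> return 120
  -> return 720
-> return 5040

Final answer: 5040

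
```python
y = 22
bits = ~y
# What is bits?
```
Trace:
  y=22
  y=22, bits=-23

Final answer: -23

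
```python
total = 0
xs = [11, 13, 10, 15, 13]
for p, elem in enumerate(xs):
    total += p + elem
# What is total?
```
Trace:
  total=0
  total=11, p=0, elem=11
  total=25, p=1, elem=13
  total=37, p=2, elem=10
  total=55, p=3, elem=15
  total=72, p=4, elem=13

Final answer: 72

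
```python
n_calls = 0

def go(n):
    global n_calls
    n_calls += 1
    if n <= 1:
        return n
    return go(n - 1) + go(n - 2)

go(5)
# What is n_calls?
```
Call trace (a repeated sub-call is expanded the first time; later identical calls just restate its return value):
go(n=5)
  go(n=4)
    go(n=3)
      go(n=2)
        go(n=1)
        -> return 1
        go(n=0)
        -> return 0
      -> return 1
      go(n=1)
      -> return 1
    -> return 2
    go(n=2) -> return 1  (same call as traced above)
  -> return 3
  go(n=3) -> return 2  (same call as traced above)
-> return 5

n_calls is incremented once per call, so count the calls in each subtree. Let C(n) = number of calls made by go(n).
C(0) = C(1) = 1 (base case, no recursion); C(n) = 1 + C(n - 1) + C(n - 2) otherwise.
C(2) = 1 + C(1) + C(0) = 1 + 1 + 1 = 3
C(3) = 1 + C(2) + C(1) = 1 + 3 + 1 = 5
C(4) = 1 + C(3) + C(2) = 1 + 5 + 3 = 9
C(5) = 1 + C(4) + C(3) = 1 + 9 + 5 = 15
n_calls = C(5) = 15

Final answer: 15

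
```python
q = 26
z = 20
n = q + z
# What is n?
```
Trace:
  q=26
  q=26, z=20
  q=26, z=20, n=46

Final answer: 46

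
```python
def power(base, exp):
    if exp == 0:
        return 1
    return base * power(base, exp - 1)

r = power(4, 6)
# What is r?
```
Call trace:
power(base=4, exp=6)
  power(base=4, exp=5)
    power(base=4, exp=4)
      power(base=4, exp=3)
        power(base=4, exp=2)
          power(base=4, exp=1)
            power(base=4, exp=0)
            -> return 1
          -> return 4
        -> return 16
      -> return 64
    -> return 256
  -> return 1024
-> return 4096

Final answer: 4096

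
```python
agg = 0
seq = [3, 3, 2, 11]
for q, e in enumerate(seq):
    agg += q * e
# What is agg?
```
Trace:
  agg=0
  agg=0, q=0, e=3
  agg=3, q=1, e=3
  agg=7, q=2, e=2
  agg=40, q=3, e=11

Final answer: 40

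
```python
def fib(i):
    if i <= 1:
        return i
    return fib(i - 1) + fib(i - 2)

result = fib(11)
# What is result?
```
Call trace (a repeated sub-call is expanded the first time; later identical calls just restate its return value):
fib(i=11)
  fib(i=10)
    fib(i=9)
      fib(i=8)
        fib(i=7)
          fib(i=6)
            fib(i=5)
              fib(i=4)
                fib(i=3)
                  fib(i=2)
                    fib(i=1)
                    -> return 1
                    fib(i=0)
                    -> return 0
                  -> return 1
                  fib(i=1)
                  -> return 1
                -> return 2
                fib(i=2) -> return 1  (same call as traced above)
              -> return 3
              fib(i=3) -> return 2  (same call as traced above)
            -> return 5
            fib(i=4) -> return 3  (same call as traced above)
          -> return 8
          fib(i=5) -> return 5  (same call as traced above)
        -> return 13
        fib(i=6) -> return 8  (same call as traced above)
      -> return 21
      fib(i=7) -> return 13  (same call as traced above)
    -> return 34
    fib(i=8) -> return 21  (same call as traced above)
  -> return 55
  fib(i=9) -> return 34  (same call as traced above)
-> return 89

Final answer: 89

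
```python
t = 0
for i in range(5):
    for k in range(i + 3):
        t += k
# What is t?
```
Trace:
  t=0
  t=0, i=0, k=0
  t=1, i=0, k=1
  t=3, i=0, k=2
  t=3, i=1, k=0
  t=4, i=1, k=1
  t=6, i=1, k=2
  t=9, i=1, k=3
  t=9, i=2, k=0
  t=10, i=2, k=1
  t=12, i=2, k=2
  t=15, i=2, k=3
  t=19, i=2, k=4
  t=19, i=3, k=0
  t=20, i=3, k=1
  t=22, i=3, k=2
  t=25, i=3, k=3
  t=29, i=3, k=4
  t=34, i=3, k=5
  t=34, i=4, k=0
  t=35, i=4, k=1
  t=37, i=4, k=2
  t=40, i=4, k=3
  t=44, i=4, k=4
  t=49, i=4, k=5
  t=55, i=4, k=6

Final answer: 55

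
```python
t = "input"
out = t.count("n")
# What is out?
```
Trace:
  t='input'
  t='input', out=1

Final answer: 1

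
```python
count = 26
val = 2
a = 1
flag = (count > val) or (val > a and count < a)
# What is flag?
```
Trace:
  count=26
  count=26, val=2
  count=26, val=2, a=1
  count=26, val=2, a=1, flag=True

Final answer: True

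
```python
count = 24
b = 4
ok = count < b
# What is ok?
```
Trace:
  count=24
  count=24, b=4
  count=24, b=4, ok=False

Final answer: False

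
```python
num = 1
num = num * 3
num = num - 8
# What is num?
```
Trace:
  num=1
  num=3
  num=-5

Final answer: -5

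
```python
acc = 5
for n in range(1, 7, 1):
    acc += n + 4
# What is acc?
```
Trace:
  acc=5
  acc=10, n=1
  acc=16, n=2
  acc=23, n=3
  acc=31, n=4
  acc=40, n=5
  acc=50, n=6

Final answer: 50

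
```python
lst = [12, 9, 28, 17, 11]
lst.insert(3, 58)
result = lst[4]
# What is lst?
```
Trace:
  lst=[12, 9, 28, 17, 11]
  lst=[12, 9, 28, 58, 17, 11]
  lst=[12, 9, 28, 58, 17, 11], result=17

Final answer: [12, 9, 28, 58, 17, 11]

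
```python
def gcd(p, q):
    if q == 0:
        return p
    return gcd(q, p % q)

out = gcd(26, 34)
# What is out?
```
Call trace:
gcd(p=26, q=34)
  gcd(p=34, q=26)
    gcd(p=26, q=8)
      gcd(p=8, q=2)
        gcd(p=2, q=0)
        -> return 2
      -> return 2
    -> return 2
  -> return 2
-> return 2

Final answer: 2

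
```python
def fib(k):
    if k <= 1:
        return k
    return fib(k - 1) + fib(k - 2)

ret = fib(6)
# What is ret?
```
Call trace (a repeated sub-call is expanded the first time; later identical calls just restate its return value):
fib(k=6)
  fib(k=5)
    fib(k=4)
      fib(k=3)
        fib(k=2)
          fib(k=1)
          -> return 1
          fib(k=0)
          -> return 0
        -> return 1
        fib(k=1)
        -> return 1
      -> return 2
      fib(k=2) -> return 1  (same call as traced above)
    -> return 3
    fib(k=3) -> return 2  (same call as traced above)
  -> return 5
  fib(k=4) -> return 3  (same call as traced above)
-> return 8

Final answer: 8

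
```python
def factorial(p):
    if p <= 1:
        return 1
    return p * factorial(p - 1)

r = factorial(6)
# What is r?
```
Call trace:
factorial(p=6)
  factorial(p=5)
    factorial(p=4)
      factorial(p=3)
        factorial(p=2)
          factorial(p=1)
          -> return 1
        -> return 2
      -> return 6
    -> return 24
  -> return 120
-> return 720

Final answer: 720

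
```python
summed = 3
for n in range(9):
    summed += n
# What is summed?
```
Trace:
  summed=3
  summed=3, n=0
  summed=4, n=1
  summed=6, n=2
  summed=9, n=3
  summed=13, n=4
  summed=18, n=5
  summed=24, n=6
  summed=31, n=7
  summed=39, n=8

Final answer: 39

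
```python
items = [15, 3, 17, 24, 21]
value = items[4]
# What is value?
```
Trace:
  items=[15, 3, 17, 24, 21]
  items=[15, 3, 17, 24, 21], value=21

Final answer: 21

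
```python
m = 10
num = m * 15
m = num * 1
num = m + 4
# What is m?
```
Trace:
  m=10
  m=10, num=150
  m=150, num=150
  m=150, num=154

Final answer: 150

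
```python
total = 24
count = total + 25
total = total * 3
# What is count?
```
Trace:
  total=24
  total=24, count=49
  total=72, count=49

Final answer: 49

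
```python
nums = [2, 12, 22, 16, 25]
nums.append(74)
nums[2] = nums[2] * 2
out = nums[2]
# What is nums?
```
Trace:
  nums=[2, 12, 22, 16, 25]
  nums=[2, 12, 22, 16, 25, 74]
  nums=[2, 12, 44, 16, 25, 74]
  nums=[2, 12, 44, 16, 25, 74], out=44

Final answer: [2, 12, 44, 16, 25, 74]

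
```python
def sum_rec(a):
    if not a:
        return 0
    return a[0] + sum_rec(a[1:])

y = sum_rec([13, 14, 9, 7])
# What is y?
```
Call trace:
sum_rec(a=[13, 14, 9, 7])
  sum_rec(a=[14, 9, 7])
    sum_rec(a=[9, 7])
      sum_rec(a=[7])
        sum_rec(a=[])
        -> return 0
      -> return 7
    -> return 16
  -> return 30
-> return 43

Final answer: 43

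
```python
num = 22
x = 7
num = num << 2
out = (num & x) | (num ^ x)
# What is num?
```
Trace:
  num=22
  num=22, x=7
  num=88, x=7
  num=88, x=7, out=95

Final answer: 88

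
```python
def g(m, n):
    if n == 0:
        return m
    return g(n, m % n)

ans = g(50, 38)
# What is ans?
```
Call trace:
g(m=50, n=38)
  g(m=38, n=12)
    g(m=12, n=2)
      g(m=2, n=0)
      -> return 2
    -> return 2
  -> return 2
-> return 2

Final answer: 2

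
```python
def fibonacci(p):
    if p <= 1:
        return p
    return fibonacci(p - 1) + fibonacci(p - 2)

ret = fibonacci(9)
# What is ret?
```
Call trace (a repeated sub-call is expanded the first time; later identical calls just restate its return value):
fibonacci(p=9)
  fibonacci(p=8)
    fibonacci(p=7)
      fibonacci(p=6)
        fibonacci(p=5)
          fibonacci(p=4)
            fibonacci(p=3)
              fibonacci(p=2)
                fibonacci(p=1)
                -> return 1
                fibonacci(p=0)
                -> return 0
              -> return 1
              fibonacci(p=1)
              -> return 1
            -> return 2
            fibonacci(p=2) -> return 1  (same call as traced above)
          -> return 3
          fibonacci(p=3) -> return 2  (same call as traced above)
        -> return 5
        fibonacci(p=4) -> return 3  (same call as traced above)
      -> return 8
      fibonacci(p=5) -> return 5  (same call as traced above)
    -> return 13
    fibonacci(p=6) -> return 8  (same call as traced above)
  -> return 21
  fibonacci(p=7) -> return 13  (same call as traced above)
-> return 34

Final answer: 34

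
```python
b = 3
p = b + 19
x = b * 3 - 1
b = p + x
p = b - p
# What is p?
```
Trace:
  b=3
  b=3, p=22
  b=3, p=22, x=8
  b=30, p=22, x=8
  b=30, p=8, x=8

Final answer: 8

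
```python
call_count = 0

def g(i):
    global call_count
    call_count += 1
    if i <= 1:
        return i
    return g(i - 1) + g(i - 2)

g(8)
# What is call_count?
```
Call trace (a repeated sub-call is expanded the first time; later identical calls just restate its return value):
g(i=8)
  g(i=7)
    g(i=6)
      g(i=5)
        g(i=4)
          g(i=3)
            g(i=2)
              g(i=1)
              -> return 1
              g(i=0)
              -> return 0
            -> return 1
            g(i=1)
            -> return 1
          -> return 2
          g(i=2) -> return 1  (same call as traced above)
        -> return 3
        g(i=3) -> return 2  (same call as traced above)
      -> return 5
      g(i=4) -> return 3  (same call as traced above)
    -> return 8
    g(i=5) -> return 5  (same call as traced above)
  -> return 13
  g(i=6) -> return 8  (same call as traced above)
-> return 21

call_count is incremented once per call, so count the calls in each subtree. Let C(i) = number of calls made by g(i).
C(0) = C(1) = 1 (base case, no recursion); C(i) = 1 + C(i - 1) + C(i - 2) otherwise.
C(2) = 1 + C(1) + C(0) = 1 + 1 + 1 = 3
C(3) = 1 + C(2) + C(1) = 1 + 3 + 1 = 5
C(4) = 1 + C(3) + C(2) = 1 + 5 + 3 = 9
C(5) = 1 + C(4) + C(3) = 1 + 9 + 5 = 15
C(6) = 1 + C(5) + C(4) = 1 + 15 + 9 = 25
C(7) = 1 + C(6) + C(5) = 1 + 25 + 15 = 41
C(8) = 1 + C(7) + C(6) = 1 + 41 + 25 = 67
call_count = C(8) = 67

Final answer: 67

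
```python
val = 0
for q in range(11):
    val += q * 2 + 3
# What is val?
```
Trace:
  val=0
  val=3, q=0
  val=8, q=1
  val=15, q=2
  val=24, q=3
  val=35, q=4
  val=48, q=5
  val=63, q=6
  val=80, q=7
  val=99, q=8
  val=120, q=9
  val=143, q=10

Final answer: 143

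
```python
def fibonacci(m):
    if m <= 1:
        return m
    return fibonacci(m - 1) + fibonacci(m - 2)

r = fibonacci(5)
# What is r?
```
Call trace (a repeated sub-call is expanded the first time; later identical calls just restate its return value):
fibonacci(m=5)
  fibonacci(m=4)
    fibonacci(m=3)
      fibonacci(m=2)
        fibonacci(m=1)
        -> return 1
        fibonacci(m=0)
        -> return 0
      -> return 1
      fibonacci(m=1)
      -> return 1
    -> return 2
    fibonacci(m=2) -> return 1  (same call as traced above)
  -> return 3
  fibonacci(m=3) -> return 2  (same call as traced above)
-> return 5

Final answer: 5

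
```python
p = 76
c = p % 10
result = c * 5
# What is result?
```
Trace:
  p=76
  p=76, c=6
  p=76, c=6, result=30

Final answer: 30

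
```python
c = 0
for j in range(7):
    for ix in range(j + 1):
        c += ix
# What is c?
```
Trace:
  c=0
  c=0, j=0, ix=0
  c=0, j=1, ix=0
  c=1, j=1, ix=1
  c=1, j=2, ix=0
  c=2, j=2, ix=1
  c=4, j=2, ix=2
  c=4, j=3, ix=0
  c=5, j=3, ix=1
  c=7, j=3, ix=2
  c=10, j=3, ix=3
  c=10, j=4, ix=0
  c=11, j=4, ix=1
  c=13, j=4, ix=2
  c=16, j=4, ix=3
  c=20, j=4, ix=4
  c=20, j=5, ix=0
  c=21, j=5, ix=1
  c=23, j=5, ix=2
  c=26, j=5, ix=3
  c=30, j=5, ix=4
  c=35, j=5, ix=5
  c=35, j=6, ix=0
  c=36, j=6, ix=1
  c=38, j=6, ix=2
  c=41, j=6, ix=3
  c=45, j=6, ix=4
  c=50, j=6, ix=5
  c=56, j=6, ix=6

Final answer: 56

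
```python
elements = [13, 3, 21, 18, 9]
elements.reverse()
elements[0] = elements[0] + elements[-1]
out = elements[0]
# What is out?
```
Trace:
  elements=[13, 3, 21, 18, 9]
  elements=[9, 18, 21, 3, 13]
  elements=[22, 18, 21, 3, 13]
  elements=[22, 18, 21, 3, 13], out=22

Final answer: 22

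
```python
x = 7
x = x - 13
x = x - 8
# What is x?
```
Trace:
  x=7
  x=-6
  x=-14

Final answer: -14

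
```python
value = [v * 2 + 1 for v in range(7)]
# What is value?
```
Trace:
  v=0
  v=1
  v=2
  v=3
  v=4
  v=5
  v=6
  value=[1, 3, 5, 7, 9, 11, 13]

Final answer: [1, 3, 5, 7, 9, 11, 13]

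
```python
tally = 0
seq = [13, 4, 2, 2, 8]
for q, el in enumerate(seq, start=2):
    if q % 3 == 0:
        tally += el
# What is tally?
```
Trace:
  tally=0
  tally=0, q=2, el=13
  tally=4, q=3, el=4
  tally=4, q=4, el=2
  tally=4, q=5, el=2
  tally=12, q=6, el=8

Final answer: 12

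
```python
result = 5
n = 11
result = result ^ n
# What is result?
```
Trace:
  result=5
  result=5, n=11
  result=14, n=11

Final answer: 14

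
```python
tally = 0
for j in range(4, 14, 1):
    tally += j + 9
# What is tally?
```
Trace:
  tally=0
  tally=13, j=4
  tally=27, j=5
  tally=42, j=6
  tally=58, j=7
  tally=75, j=8
  tally=93, j=9
  tally=112, j=10
  tally=132, j=11
  tally=153, j=12
  tally=175, j=13

Final answer: 175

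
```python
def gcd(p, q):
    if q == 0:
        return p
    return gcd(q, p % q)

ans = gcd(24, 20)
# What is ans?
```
Call trace:
gcd(p=24, q=20)
  gcd(p=20, q=4)
    gcd(p=4, q=0)
    -> return 4
  -> return 4
-> return 4

Final answer: 4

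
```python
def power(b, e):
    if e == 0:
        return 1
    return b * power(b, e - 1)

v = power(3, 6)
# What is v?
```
Call trace:
power(b=3, e=6)
  power(b=3, e=5)
    power(b=3, e=4)
      power(b=3, e=3)
        power(b=3, e=2)
          power(b=3, e=1)
            power(b=3, e=0)
            -> return 1
          -> return 3
        -> return 9
      -> return 27
    -> return 81
  -> return 243
-> return 729

Final answer: 729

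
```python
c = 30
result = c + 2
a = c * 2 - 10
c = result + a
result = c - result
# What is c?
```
Trace:
  c=30
  c=30, result=32
  c=30, result=32, a=50
  c=82, result=32, a=50
  c=82, result=50, a=50

Final answer: 82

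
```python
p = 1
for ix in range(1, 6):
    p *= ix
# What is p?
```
Trace:
  p=1
  p=1, ix=1
  p=2, ix=2
  p=6, ix=3
  p=24, ix=4
  p=120, ix=5

Final answer: 120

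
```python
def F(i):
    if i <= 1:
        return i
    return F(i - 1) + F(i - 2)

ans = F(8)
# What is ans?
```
Call trace (a repeated sub-call is expanded the first time; later identical calls just restate its return value):
F(i=8)
  F(i=7)
    F(i=6)
      F(i=5)
        F(i=4)
          F(i=3)
            F(i=2)
              F(i=1)
              -> return 1
              F(i=0)
              -> return 0
            -> return 1
            F(i=1)
            -> return 1
          -> return 2
          F(i=2) -> return 1  (same call as traced above)
        -> return 3
        F(i=3) -> return 2  (same call as traced above)
      -> return 5
      F(i=4) -> return 3  (same call as traced above)
    -> return 8
    F(i=5) -> return 5  (same call as traced above)
  -> return 13
  F(i=6) -> return 8  (same call as traced above)
-> return 21

Final answer: 21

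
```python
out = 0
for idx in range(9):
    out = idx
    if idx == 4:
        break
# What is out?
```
Trace:
  out=0
  out=0, idx=0
  out=1, idx=1
  out=2, idx=2
  out=3, idx=3
  out=4, idx=4

Final answer: 4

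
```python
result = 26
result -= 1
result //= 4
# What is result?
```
Trace:
  result=26
  result=25
  result=6

Final answer: 6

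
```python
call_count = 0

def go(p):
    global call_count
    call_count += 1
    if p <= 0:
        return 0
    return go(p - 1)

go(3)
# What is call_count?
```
Call trace:
go(p=3)
  go(p=2)
    go(p=1)
      go(p=0)
      -> return 0
    -> return 0
  -> return 0
-> return 0

call_count is incremented once per call. go is entered once for each p = 3, 2, 1, 0 (the p <= 0 call returns without recursing), i.e. 3 + 1 calls.
call_count = 4

Final answer: 4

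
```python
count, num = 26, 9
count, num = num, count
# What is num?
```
Trace:
  count=26, num=9
  count=9, num=26

Final answer: 26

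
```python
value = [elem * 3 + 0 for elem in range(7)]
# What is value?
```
Trace:
  elem=0
  elem=1
  elem=2
  elem=3
  elem=4
  elem=5
  elem=6
  value=[0, 3, 6, 9, 12, 15, 18]

Final answer: [0, 3, 6, 9, 12, 15, 18]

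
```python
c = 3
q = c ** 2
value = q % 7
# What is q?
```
Trace:
  c=3
  c=3, q=9
  c=3, q=9, value=2

Final answer: 9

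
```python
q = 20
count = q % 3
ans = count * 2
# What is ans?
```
Trace:
  q=20
  q=20, count=2
  q=20, count=2, ans=4

Final answer: 4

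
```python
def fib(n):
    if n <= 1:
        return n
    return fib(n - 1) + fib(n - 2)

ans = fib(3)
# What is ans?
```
Call trace:
fib(n=3)
  fib(n=2)
    fib(n=1)
    -> return 1
    fib(n=0)
    -> return 0
  -> return 1
  fib(n=1)
  -> return 1
-> return 2

Final answer: 2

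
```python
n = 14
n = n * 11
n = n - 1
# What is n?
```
Trace:
  n=14
  n=154
  n=153

Final answer: 153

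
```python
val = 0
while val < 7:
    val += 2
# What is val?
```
Trace:
  val=0
  val=2
  val=4
  val=6
  val=8

Final answer: 8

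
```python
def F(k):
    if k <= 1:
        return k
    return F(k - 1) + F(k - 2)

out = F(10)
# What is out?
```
Call trace (a repeated sub-call is expanded the first time; later identical calls just restate its return value):
F(k=10)
  F(k=9)
    F(k=8)
      F(k=7)
        F(k=6)
          F(k=5)
            F(k=4)
              F(k=3)
                F(k=2)
                  F(k=1)
                  -> return 1
                  F(k=0)
                  -> return 0
                -> return 1
                F(k=1)
                -> return 1
              -> return 2
              F(k=2) -> return 1  (same call as traced above)
            -> return 3
            F(k=3) -> return 2  (same call as traced above)
          -> return 5
          F(k=4) -> return 3  (same call as traced above)
        -> return 8
        F(k=5) -> return 5  (same call as traced above)
      -> return 13
      F(k=6) -> return 8  (same call as traced above)
    -> return 21
    F(k=7) -> return 13  (same call as traced above)
  -> return 34
  F(k=8) -> return 21  (same call as traced above)
-> return 55

Final answer: 55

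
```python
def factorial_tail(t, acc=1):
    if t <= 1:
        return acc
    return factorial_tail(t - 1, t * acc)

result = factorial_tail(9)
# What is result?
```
Call trace:
factorial_tail(t=9, acc=1)
  factorial_tail(t=8, acc=9)
    factorial_tail(t=7, acc=72)
      factorial_tail(t=6, acc=504)
        factorial_tail(t=5, acc=3024)
          factorial_tail(t=4, acc=15120)
            factorial_tail(t=3, acc=60480)
              factorial_tail(t=2, acc=181440)
                factorial_tail(t=1, acc=362880)
                -> return 362880
              -> return 362880
            -> return 362880
          -> return 362880
        -> return 362880
      -> return 362880
    -> return 362880
  -> return 362880
-> return 362880

Final answer: 362880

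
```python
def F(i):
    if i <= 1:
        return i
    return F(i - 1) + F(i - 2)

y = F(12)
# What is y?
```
Call trace (a repeated sub-call is expanded the first time; later identical calls just restate its return value):
F(i=12)
  F(i=11)
    F(i=10)
      F(i=9)
        F(i=8)
          F(i=7)
            F(i=6)
              F(i=5)
                F(i=4)
                  F(i=3)
                    F(i=2)
                      F(i=1)
                      -> return 1
                      F(i=0)
                      -> return 0
                    -> return 1
                    F(i=1)
                    -> return 1
                  -> return 2
                  F(i=2) -> return 1  (same call as traced above)
                -> return 3
                F(i=3) -> return 2  (same call as traced above)
              -> return 5
              F(i=4) -> return 3  (same call as traced above)
            -> return 8
            F(i=5) -> return 5  (same call as traced above)
          -> return 13
          F(i=6) -> return 8  (same call as traced above)
        -> return 21
        F(i=7) -> return 13  (same call as traced above)
      -> return 34
      F(i=8) -> return 21  (same call as traced above)
    -> return 55
    F(i=9) -> return 34  (same call as traced above)
  -> return 89
  F(i=10) -> return 55  (same call as traced above)
-> return 144

Final answer: 144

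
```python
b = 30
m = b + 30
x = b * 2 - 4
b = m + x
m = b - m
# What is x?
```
Trace:
  b=30
  b=30, m=60
  b=30, m=60, x=56
  b=116, m=60, x=56
  b=116, m=56, x=56

Final answer: 56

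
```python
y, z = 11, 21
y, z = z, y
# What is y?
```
Trace:
  y=11, z=21
  y=21, z=11

Final answer: 21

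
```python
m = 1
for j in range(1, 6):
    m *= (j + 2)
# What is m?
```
Trace:
  m=1
  m=3, j=1
  m=12, j=2
  m=60, j=3
  m=360, j=4
  m=2520, j=5

Final answer: 2520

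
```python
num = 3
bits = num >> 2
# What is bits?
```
Trace:
  num=3
  num=3, bits=0

Final answer: 0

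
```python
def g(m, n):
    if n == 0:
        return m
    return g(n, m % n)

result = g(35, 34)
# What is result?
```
Call trace:
g(m=35, n=34)
  g(m=34, n=1)
    g(m=1, n=0)
    -> return 1
  -> return 1
-> return 1

Final answer: 1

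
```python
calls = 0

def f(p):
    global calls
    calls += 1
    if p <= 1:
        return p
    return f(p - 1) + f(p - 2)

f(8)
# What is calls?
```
Call trace (a repeated sub-call is expanded the first time; later identical calls just restate its return value):
f(p=8)
  f(p=7)
    f(p=6)
      f(p=5)
        f(p=4)
          f(p=3)
            f(p=2)
              f(p=1)
              -> return 1
              f(p=0)
              -> return 0
            -> return 1
            f(p=1)
            -> return 1
          -> return 2
          f(p=2) -> return 1  (same call as traced above)
        -> return 3
        f(p=3) -> return 2  (same call as traced above)
      -> return 5
      f(p=4) -> return 3  (same call as traced above)
    -> return 8
    f(p=5) -> return 5  (same call as traced above)
  -> return 13
  f(p=6) -> return 8  (same call as traced above)
-> return 21

calls is incremented once per call, so count the calls in each subtree. Let C(p) = number of calls made by f(p).
C(0) = C(1) = 1 (base case, no recursion); C(p) = 1 + C(p - 1) + C(p - 2) otherwise.
C(2) = 1 + C(1) + C(0) = 1 + 1 + 1 = 3
C(3) = 1 + C(2) + C(1) = 1 + 3 + 1 = 5
C(4) = 1 + C(3) + C(2) = 1 + 5 + 3 = 9
C(5) = 1 + C(4) + C(3) = 1 + 9 + 5 = 15
C(6) = 1 + C(5) + C(4) = 1 + 15 + 9 = 25
C(7) = 1 + C(6) + C(5) = 1 + 25 + 15 = 41
C(8) = 1 + C(7) + C(6) = 1 + 41 + 25 = 67
calls = C(8) = 67

Final answer: 67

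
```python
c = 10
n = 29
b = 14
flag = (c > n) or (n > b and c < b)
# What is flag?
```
Trace:
  c=10
  c=10, n=29
  c=10, n=29, b=14
  c=10, n=29, b=14, flag=True

Final answer: True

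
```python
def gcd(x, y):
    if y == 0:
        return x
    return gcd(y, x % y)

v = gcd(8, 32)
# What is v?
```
Call trace:
gcd(x=8, y=32)
  gcd(x=32, y=8)
    gcd(x=8, y=0)
    -> return 8
  -> return 8
-> return 8

Final answer: 8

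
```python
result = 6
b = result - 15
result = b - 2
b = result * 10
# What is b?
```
Trace:
  result=6
  result=6, b=-9
  result=-11, b=-9
  result=-11, b=-110

Final answer: -110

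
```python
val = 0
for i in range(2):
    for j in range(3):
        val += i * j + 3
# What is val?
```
Trace:
  val=0
  val=3, i=0, j=0
  val=6, i=0, j=1
  val=9, i=0, j=2
  val=12, i=1, j=0
  val=16, i=1, j=1
  val=21, i=1, j=2

Final answer: 21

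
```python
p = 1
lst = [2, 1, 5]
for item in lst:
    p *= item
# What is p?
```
Trace:
  p=1
  p=2, item=2
  p=2, item=1
  p=10, item=5

Final answer: 10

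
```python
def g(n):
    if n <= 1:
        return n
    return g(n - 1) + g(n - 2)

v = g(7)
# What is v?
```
Call trace (a repeated sub-call is expanded the first time; later identical calls just restate its return value):
g(n=7)
  g(n=6)
    g(n=5)
      g(n=4)
        g(n=3)
          g(n=2)
            g(n=1)
            -> return 1
            g(n=0)
            -> return 0
          -> return 1
          g(n=1)
          -> return 1
        -> return 2
        g(n=2) -> return 1  (same call as traced above)
      -> return 3
      g(n=3) -> return 2  (same call as traced above)
    -> return 5
    g(n=4) -> return 3  (same call as traced above)
  -> return 8
  g(n=5) -> return 5  (same call as traced above)
-> return 13

Final answer: 13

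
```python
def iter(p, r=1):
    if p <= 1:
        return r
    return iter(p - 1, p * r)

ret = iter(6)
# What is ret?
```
Call trace:
iter(p=6, r=1)
  iter(p=5, r=6)
    iter(p=4, r=30)
      iter(p=3, r=120)
        iter(p=2, r=360)
          iter(p=1, r=720)
          -> return 720
        -> return 720
      -> return 720
    -> return 720
  -> return 720
-> return 720

Final answer: 720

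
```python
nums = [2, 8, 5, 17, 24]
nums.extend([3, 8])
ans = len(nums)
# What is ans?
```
Trace:
  nums=[2, 8, 5, 17, 24]
  nums=[2, 8, 5, 17, 24, 3, 8]
  nums=[2, 8, 5, 17, 24, 3, 8], ans=7

Final answer: 7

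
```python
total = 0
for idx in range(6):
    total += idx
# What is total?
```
Trace:
  total=0
  total=0, idx=0
  total=1, idx=1
  total=3, idx=2
  total=6, idx=3
  total=10, idx=4
  total=15, idx=5

Final answer: 15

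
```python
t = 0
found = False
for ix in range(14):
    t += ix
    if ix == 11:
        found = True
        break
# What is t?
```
Trace:
  t=0
  t=0, found=False
  t=0, found=False, ix=0
  t=1, found=False, ix=1
  t=3, found=False, ix=2
  t=6, found=False, ix=3
  t=10, found=False, ix=4
  t=15, found=False, ix=5
  t=21, found=False, ix=6
  t=28, found=False, ix=7
  t=36, found=False, ix=8
  t=45, found=False, ix=9
  t=55, found=False, ix=10
  t=66, found=True, ix=11

Final answer: 66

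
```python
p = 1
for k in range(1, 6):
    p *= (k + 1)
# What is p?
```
Trace:
  p=1
  p=2, k=1
  p=6, k=2
  p=24, k=3
  p=120, k=4
  p=720, k=5

Final answer: 720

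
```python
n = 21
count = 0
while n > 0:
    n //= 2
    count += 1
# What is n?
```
Trace:
  n=21
  n=21, count=0
  n=10, count=1
  n=5, count=2
  n=2, count=3
  n=1, count=4
  n=0, count=5

Final answer: 0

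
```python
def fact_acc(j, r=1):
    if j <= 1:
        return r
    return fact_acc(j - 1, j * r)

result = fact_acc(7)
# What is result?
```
Call trace:
fact_acc(j=7, r=1)
  fact_acc(j=6, r=7)
    fact_acc(j=5, r=42)
      fact_acc(j=4, r=210)
        fact_acc(j=3, r=840)
          fact_acc(j=2, r=2520)
            fact_acc(j=1, r=5040)
            -> return 5040
          -> return 5040
        -> return 5040
      -> return 5040
    -> return 5040
  -> return 5040
-> return 5040

Final answer: 5040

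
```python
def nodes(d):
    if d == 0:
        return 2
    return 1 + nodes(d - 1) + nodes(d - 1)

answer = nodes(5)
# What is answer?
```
Call trace (a repeated sub-call is expanded the first time; later identical calls just restate its return value):
nodes(d=5)
  nodes(d=4)
    nodes(d=3)
      nodes(d=2)
        nodes(d=1)
          nodes(d=0)
          -> return 2
          nodes(d=0)
          -> return 2
        -> return 5
        nodes(d=1) -> return 5  (same call as traced above)
      -> return 11
      nodes(d=2) -> return 11  (same call as traced above)
    -> return 23
    nodes(d=3) -> return 23  (same call as traced above)
  -> return 47
  nodes(d=4) -> return 47  (same call as traced above)
-> return 95

Final answer: 95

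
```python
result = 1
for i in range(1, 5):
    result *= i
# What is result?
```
Trace:
  result=1
  result=1, i=1
  result=2, i=2
  result=6, i=3
  result=24, i=4

Final answer: 24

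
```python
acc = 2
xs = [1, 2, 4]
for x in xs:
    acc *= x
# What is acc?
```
Trace:
  acc=2
  acc=2, x=1
  acc=4, x=2
  acc=16, x=4

Final answer: 16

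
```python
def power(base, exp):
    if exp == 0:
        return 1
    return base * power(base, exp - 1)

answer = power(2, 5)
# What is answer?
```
Call trace:
power(base=2, exp=5)
  power(base=2, exp=4)
    power(base=2, exp=3)
      power(base=2, exp=2)
        power(base=2, exp=1)
          power(base=2, exp=0)
          -> return 1
        -> return 2
      -> return 4
    -> return 8
  -> return 16
-> return 32

Final answer: 32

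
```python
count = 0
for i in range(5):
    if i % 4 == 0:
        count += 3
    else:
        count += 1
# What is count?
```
Trace:
  count=0
  count=3, i=0
  count=4, i=1
  count=5, i=2
  count=6, i=3
  count=9, i=4

Final answer: 9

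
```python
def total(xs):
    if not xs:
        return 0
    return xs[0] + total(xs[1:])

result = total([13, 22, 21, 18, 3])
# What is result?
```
Call trace:
total(xs=[13, 22, 21, 18, 3])
  total(xs=[22, 21, 18, 3])
    total(xs=[21, 18, 3])
      total(xs=[18, 3])
        total(xs=[3])
          total(xs=[])
          -> return 0
        -> return 3
      -> return 21
    -> return 42
  -> return 64
-> return 77

Final answer: 77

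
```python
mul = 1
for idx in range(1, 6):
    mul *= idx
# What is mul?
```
Trace:
  mul=1
  mul=1, idx=1
  mul=2, idx=2
  mul=6, idx=3
  mul=24, idx=4
  mul=120, idx=5

Final answer: 120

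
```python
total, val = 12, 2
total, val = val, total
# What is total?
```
Trace:
  total=12, val=2
  total=2, val=12

Final answer: 2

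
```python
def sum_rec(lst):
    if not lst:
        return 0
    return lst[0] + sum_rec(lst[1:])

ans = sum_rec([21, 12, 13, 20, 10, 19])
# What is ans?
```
Call trace:
sum_rec(lst=[21, 12, 13, 20, 10, 19])
  sum_rec(lst=[12, 13, 20, 10, 19])
    sum_rec(lst=[13, 20, 10, 19])
      sum_rec(lst=[20, 10, 19])
        sum_rec(lst=[10, 19])
          sum_rec(lst=[19])
            sum_rec(lst=[])
            -> return 0
          -> return 19
        -> return 29
      -> return 49
    -> return 62
  -> return 74
-> return 95

Final answer: 95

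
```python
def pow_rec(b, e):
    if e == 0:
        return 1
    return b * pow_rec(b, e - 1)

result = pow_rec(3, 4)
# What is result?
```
Call trace:
pow_rec(b=3, e=4)
  pow_rec(b=3, e=3)
    pow_rec(b=3, e=2)
      pow_rec(b=3, e=1)
        pow_rec(b=3, e=0)
        -> return 1
      -> return 3
    -> return 9
  -> return 27
-> return 81

Final answer: 81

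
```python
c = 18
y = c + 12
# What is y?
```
Trace:
  c=18
  c=18, y=30

Final answer: 30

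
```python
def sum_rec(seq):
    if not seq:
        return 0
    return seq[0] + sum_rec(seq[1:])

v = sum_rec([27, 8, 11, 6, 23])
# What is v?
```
Call trace:
sum_rec(seq=[27, 8, 11, 6, 23])
  sum_rec(seq=[8, 11, 6, 23])
    sum_rec(seq=[11, 6, 23])
      sum_rec(seq=[6, 23])
        sum_rec(seq=[23])
          sum_rec(seq=[])
          -> return 0
        -> return 23
      -> return 29
    -> return 40
  -> return 48
-> return 75

Final answer: 75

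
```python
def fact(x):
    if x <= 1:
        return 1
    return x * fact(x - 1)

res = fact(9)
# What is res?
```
Call trace:
fact(x=9)
  fact(x=8)
    fact(x=7)
      fact(x=6)
        fact(x=5)
          fact(x=4)
            fact(x=3)
              fact(x=2)
                fact(x=1)
                -> return 1
              -> return 2
            -> return 6
          -> return 24
        -> return 120
      -> return 720
    -> return 5040
  -> return 40320
-> return 362880

Final answer: 362880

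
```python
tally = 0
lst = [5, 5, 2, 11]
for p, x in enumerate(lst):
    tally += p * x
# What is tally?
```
Trace:
  tally=0
  tally=0, p=0, x=5
  tally=5, p=1, x=5
  tally=9, p=2, x=2
  tally=42, p=3, x=11

Final answer: 42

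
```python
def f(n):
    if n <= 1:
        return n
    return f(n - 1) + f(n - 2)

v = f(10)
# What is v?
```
Call trace (a repeated sub-call is expanded the first time; later identical calls just restate its return value):
f(n=10)
  f(n=9)
    f(n=8)
      f(n=7)
        f(n=6)
          f(n=5)
            f(n=4)
              f(n=3)
                f(n=2)
                  f(n=1)
                  -> return 1
                  f(n=0)
                  -> return 0
                -> return 1
                f(n=1)
                -> return 1
              -> return 2
              f(n=2) -> return 1  (same call as traced above)
            -> return 3
            f(n=3) -> return 2  (same call as traced above)
          -> return 5
          f(n=4) -> return 3  (same call as traced above)
        -> return 8
        f(n=5) -> return 5  (same call as traced above)
      -> return 13
      f(n=6) -> return 8  (same call as traced above)
    -> return 21
    f(n=7) -> return 13  (same call as traced above)
  -> return 34
  f(n=8) -> return 21  (same call as traced above)
-> return 55

Final answer: 55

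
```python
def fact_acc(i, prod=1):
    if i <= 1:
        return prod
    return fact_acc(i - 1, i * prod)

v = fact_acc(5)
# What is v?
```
Call trace:
fact_acc(i=5, prod=1)
  fact_acc(i=4, prod=5)
    fact_acc(i=3, prod=20)
      fact_acc(i=2, prod=60)
        fact_acc(i=1, prod=120)
        -> return 120
      -> return 120
    -> return 120
  -> return 120
-> return 120

Final answer: 120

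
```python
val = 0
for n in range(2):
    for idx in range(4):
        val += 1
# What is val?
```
Trace:
  val=0
  val=1, n=0, idx=0
  val=2, n=0, idx=1
  val=3, n=0, idx=2
  val=4, n=0, idx=3
  val=5, n=1, idx=0
  val=6, n=1, idx=1
  val=7, n=1, idx=2
  val=8, n=1, idx=3

Final answer: 8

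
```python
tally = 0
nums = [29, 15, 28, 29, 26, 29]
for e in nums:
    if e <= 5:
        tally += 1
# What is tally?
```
Trace:
  tally=0
  tally=0, e=29
  tally=0, e=15
  tally=0, e=28
  tally=0, e=29
  tally=0, e=26
  tally=0, e=29

Final answer: 0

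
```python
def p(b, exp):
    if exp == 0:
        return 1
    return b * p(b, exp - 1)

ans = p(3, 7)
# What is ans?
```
Call trace:
p(b=3, exp=7)
  p(b=3, exp=6)
    p(b=3, exp=5)
      p(b=3, exp=4)
        p(b=3, exp=3)
          p(b=3, exp=2)
            p(b=3, exp=1)
              p(b=3, exp=0)
              -> return 1
            -> return 3
          -> return 9
        -> return 27
      -> return 81
    -> return 243
  -> return 729
-> return 2187

Final answer: 2187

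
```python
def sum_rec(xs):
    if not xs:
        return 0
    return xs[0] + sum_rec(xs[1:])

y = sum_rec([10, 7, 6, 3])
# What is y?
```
Call trace:
sum_rec(xs=[10, 7, 6, 3])
  sum_rec(xs=[7, 6, 3])
    sum_rec(xs=[6, 3])
      sum_rec(xs=[3])
        sum_rec(xs=[])
        -> return 0
      -> return 3
    -> return 9
  -> return 16
-> return 26

Final answer: 26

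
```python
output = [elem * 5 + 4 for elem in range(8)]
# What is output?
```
Trace:
  elem=0
  elem=1
  elem=2
  elem=3
  elem=4
  elem=5
  elem=6
  elem=7
  output=[4, 9, 14, 19, 24, 29, 34, 39]

Final answer: [4, 9, 14, 19, 24, 29, 34, 39]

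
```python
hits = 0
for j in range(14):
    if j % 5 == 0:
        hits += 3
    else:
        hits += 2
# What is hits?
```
Trace:
  hits=0
  hits=3, j=0
  hits=5, j=1
  hits=7, j=2
  hits=9, j=3
  hits=11, j=4
  hits=14, j=5
  hits=16, j=6
  hits=18, j=7
  hits=20, j=8
  hits=22, j=9
  hits=25, j=10
  hits=27, j=11
  hits=29, j=12
  hits=31, j=13

Final answer: 31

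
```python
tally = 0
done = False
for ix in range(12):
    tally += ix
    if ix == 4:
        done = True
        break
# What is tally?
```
Trace:
  tally=0
  tally=0, done=False
  tally=0, done=False, ix=0
  tally=1, done=False, ix=1
  tally=3, done=False, ix=2
  tally=6, done=False, ix=3
  tally=10, done=True, ix=4

Final answer: 10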